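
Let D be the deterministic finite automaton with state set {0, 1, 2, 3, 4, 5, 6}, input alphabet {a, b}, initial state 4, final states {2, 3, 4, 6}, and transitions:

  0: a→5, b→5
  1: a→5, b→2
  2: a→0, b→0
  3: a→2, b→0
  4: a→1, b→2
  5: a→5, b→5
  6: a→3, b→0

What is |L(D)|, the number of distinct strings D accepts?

The useful subgraph on states {1, 2, 4} is acyclic, so L(D) is finite; the longest accepting path visits 3 useful states, giving maximum string length 2.
Counting accepting paths from 4 by length: 1 of length 0, 1 of length 1, 1 of length 2. Total 3.

3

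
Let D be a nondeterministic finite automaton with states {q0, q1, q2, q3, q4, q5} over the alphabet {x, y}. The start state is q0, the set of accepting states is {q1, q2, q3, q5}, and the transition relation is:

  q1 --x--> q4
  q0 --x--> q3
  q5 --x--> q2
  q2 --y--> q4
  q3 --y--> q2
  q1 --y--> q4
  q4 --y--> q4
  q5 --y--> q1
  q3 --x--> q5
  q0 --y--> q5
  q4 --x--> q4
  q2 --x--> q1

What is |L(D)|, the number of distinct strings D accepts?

11

The useful subgraph on states {q0, q1, q2, q3, q5} is acyclic, so L(D) is finite; the longest accepting path visits 5 useful states, giving maximum string length 4.
Counting accepting paths from q0 by length: 2 of length 1, 4 of length 2, 4 of length 3, 1 of length 4. Total 11.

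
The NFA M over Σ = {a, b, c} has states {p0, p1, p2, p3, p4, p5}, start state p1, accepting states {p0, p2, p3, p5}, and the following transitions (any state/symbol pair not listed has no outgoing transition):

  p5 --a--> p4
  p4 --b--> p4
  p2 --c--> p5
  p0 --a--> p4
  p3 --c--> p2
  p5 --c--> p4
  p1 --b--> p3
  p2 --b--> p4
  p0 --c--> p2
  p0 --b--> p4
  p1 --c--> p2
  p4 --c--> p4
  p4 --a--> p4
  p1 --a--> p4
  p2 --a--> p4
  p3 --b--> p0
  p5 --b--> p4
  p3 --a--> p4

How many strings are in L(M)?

The useful subgraph on states {p0, p1, p2, p3, p5} is acyclic, so L(M) is finite; the longest accepting path visits 5 useful states, giving maximum string length 4.
Counting accepting paths from p1 by length: 2 of length 1, 3 of length 2, 2 of length 3, 1 of length 4. Total 8.

8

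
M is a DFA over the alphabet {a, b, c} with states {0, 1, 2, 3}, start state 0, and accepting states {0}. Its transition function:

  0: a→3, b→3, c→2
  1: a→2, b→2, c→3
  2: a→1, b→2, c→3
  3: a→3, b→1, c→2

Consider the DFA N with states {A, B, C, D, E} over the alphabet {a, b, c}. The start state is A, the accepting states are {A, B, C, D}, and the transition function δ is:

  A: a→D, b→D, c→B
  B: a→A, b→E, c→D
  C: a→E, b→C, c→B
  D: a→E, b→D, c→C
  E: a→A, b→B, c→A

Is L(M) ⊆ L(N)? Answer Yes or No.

Yes

Exploring the product automaton M × N from the start pair (0, A), following both machines on each input symbol, reaches 16 state pairs: (0, A), (3, D), (2, B), (3, E), (1, D), (2, C), (1, A), (2, E), (3, A), (1, B), (2, A), (2, D), (3, C), (1, E), (3, B), (1, C).
M accepts in {0} and N accepts in {A, B, C, D}. The reachable pairs whose M-component is accepting are (0, A); in each of them the N-component is accepting too, so the product for L(M) \ L(N) (M-component accepting, N-component rejecting) has no reachable accepting pair and the difference is empty.
Hence every string in L(M) is also in L(N).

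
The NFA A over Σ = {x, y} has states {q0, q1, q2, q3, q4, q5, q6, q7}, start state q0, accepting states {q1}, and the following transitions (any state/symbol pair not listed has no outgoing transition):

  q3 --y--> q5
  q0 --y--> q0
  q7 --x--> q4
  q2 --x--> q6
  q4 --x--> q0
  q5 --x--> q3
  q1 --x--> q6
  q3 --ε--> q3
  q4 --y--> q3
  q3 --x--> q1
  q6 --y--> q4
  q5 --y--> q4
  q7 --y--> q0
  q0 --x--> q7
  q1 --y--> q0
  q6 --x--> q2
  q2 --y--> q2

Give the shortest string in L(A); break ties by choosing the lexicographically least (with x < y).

A breadth-first search from q0 reaches an accepting state first via the path q0 → q7 → q4 → q3 → q1 on input xxyx.
No string of length < 4 is accepted (BFS exhausts all shorter strings without reaching an accepting state), and xxyx is the lexicographically least accepting string of length 4.

xxyx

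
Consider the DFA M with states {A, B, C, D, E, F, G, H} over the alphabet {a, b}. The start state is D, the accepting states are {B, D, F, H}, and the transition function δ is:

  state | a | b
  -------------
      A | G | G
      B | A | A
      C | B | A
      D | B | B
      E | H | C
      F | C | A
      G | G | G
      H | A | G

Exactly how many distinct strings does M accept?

3

The useful subgraph on states {B, D} is acyclic, so L(M) is finite; the longest accepting path visits 2 useful states, giving maximum string length 1.
Counting accepting paths from D by length: 1 of length 0, 2 of length 1. Total 3.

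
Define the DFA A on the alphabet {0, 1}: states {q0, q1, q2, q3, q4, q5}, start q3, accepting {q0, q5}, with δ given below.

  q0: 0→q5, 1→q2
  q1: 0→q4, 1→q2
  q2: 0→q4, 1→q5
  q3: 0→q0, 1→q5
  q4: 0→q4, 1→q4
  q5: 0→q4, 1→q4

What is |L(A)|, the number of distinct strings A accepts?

The useful subgraph on states {q0, q2, q3, q5} is acyclic, so L(A) is finite; the longest accepting path visits 4 useful states, giving maximum string length 3.
Counting accepting paths from q3 by length: 2 of length 1, 1 of length 2, 1 of length 3. Total 4.

4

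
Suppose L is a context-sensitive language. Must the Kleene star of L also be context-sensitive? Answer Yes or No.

Yes

An LBA guesses a factorisation of the input into blocks (marking block boundaries on a second track) and verifies each block with the LBA for L; this uses no space beyond the input, so L* is context-sensitive.
So the context-sensitive languages are closed under Kleene star.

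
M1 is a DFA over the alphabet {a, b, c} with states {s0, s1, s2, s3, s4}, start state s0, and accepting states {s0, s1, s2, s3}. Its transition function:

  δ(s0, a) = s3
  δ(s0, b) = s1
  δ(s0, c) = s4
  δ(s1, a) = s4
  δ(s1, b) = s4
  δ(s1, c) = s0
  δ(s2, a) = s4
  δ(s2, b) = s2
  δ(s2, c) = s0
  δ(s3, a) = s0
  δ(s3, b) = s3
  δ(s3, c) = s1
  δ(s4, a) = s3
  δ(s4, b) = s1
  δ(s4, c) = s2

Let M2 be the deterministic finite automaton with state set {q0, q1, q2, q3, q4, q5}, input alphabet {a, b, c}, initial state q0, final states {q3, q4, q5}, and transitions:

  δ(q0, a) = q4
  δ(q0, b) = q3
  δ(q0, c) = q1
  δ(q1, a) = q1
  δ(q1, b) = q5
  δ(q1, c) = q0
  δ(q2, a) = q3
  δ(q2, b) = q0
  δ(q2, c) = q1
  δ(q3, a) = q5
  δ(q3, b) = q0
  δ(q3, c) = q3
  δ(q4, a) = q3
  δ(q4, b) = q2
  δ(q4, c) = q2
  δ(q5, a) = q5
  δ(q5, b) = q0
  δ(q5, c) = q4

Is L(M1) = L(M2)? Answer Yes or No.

No

The empty string ε is accepted by M1 but rejected by M2.
So L(M1) ≠ L(M2).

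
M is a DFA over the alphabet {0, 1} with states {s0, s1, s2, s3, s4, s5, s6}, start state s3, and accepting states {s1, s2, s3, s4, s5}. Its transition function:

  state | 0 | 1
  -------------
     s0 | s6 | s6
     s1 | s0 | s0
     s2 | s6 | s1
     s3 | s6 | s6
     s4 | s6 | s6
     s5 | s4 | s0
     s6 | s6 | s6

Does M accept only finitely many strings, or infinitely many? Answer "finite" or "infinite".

finite

The useful states (reachable from s3 and able to reach an accepting state) are {s3}.
Restricted to these states the transition graph has no cycle, so every accepting path has bounded length and L is finite.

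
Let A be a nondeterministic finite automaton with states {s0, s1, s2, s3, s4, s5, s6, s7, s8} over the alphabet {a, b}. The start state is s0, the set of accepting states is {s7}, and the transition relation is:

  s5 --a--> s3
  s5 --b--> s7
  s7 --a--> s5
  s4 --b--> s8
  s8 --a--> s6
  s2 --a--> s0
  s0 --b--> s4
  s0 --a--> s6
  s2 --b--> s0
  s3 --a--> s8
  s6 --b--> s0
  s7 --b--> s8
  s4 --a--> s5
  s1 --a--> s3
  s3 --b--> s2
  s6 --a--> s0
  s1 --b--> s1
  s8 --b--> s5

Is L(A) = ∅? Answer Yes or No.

No

The string bab is accepted: the run s0 → s4 → s5 → s7 ends in the accepting state s7.
Since at least one string is accepted, L(A) is not empty.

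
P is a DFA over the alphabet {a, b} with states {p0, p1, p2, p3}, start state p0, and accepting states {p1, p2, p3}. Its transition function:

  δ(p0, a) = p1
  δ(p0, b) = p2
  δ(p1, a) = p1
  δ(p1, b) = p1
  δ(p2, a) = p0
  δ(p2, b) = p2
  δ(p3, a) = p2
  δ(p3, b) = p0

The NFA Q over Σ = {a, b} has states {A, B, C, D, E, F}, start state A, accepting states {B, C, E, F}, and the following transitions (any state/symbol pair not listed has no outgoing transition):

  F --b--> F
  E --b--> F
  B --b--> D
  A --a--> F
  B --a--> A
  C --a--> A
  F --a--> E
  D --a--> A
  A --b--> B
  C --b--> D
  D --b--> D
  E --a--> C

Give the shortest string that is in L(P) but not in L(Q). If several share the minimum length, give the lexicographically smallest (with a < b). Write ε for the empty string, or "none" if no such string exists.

The string bb is accepted by P but not by Q.
No shorter string lies in the difference, and bb is the lexicographically first length-2 string in L(P) \ L(Q).

bb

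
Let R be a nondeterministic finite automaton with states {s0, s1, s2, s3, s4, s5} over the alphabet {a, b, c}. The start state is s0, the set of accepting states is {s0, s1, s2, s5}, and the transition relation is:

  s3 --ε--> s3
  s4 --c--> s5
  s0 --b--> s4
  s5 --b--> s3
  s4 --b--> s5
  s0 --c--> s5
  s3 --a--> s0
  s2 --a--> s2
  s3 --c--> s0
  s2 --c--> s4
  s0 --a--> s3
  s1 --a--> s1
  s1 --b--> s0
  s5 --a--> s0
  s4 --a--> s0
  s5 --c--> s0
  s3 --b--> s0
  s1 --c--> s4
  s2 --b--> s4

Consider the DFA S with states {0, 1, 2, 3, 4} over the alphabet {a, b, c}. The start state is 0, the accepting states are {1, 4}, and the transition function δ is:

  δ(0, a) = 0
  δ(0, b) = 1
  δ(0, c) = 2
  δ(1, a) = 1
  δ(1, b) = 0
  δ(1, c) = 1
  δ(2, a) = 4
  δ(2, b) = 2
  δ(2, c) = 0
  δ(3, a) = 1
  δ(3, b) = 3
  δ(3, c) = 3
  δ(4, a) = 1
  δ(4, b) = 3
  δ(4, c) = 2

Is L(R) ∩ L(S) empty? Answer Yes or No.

The string ab is accepted by both R and S.
Hence L(R) ∩ L(S) ≠ ∅.

No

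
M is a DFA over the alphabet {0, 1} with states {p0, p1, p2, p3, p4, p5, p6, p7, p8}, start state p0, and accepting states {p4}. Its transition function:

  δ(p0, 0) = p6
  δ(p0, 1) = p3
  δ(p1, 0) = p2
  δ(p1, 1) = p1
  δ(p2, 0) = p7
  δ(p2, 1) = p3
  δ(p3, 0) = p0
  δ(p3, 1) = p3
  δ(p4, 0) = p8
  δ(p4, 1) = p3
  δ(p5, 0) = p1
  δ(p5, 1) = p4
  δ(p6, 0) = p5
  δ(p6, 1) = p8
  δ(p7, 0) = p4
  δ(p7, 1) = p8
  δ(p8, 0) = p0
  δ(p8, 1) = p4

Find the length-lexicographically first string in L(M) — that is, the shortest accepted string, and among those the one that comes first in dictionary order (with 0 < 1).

A breadth-first search from p0 reaches an accepting state first via the path p0 → p6 → p5 → p4 on input 001.
No string of length < 3 is accepted (BFS exhausts all shorter strings without reaching an accepting state), and 001 is the lexicographically least accepting string of length 3.

001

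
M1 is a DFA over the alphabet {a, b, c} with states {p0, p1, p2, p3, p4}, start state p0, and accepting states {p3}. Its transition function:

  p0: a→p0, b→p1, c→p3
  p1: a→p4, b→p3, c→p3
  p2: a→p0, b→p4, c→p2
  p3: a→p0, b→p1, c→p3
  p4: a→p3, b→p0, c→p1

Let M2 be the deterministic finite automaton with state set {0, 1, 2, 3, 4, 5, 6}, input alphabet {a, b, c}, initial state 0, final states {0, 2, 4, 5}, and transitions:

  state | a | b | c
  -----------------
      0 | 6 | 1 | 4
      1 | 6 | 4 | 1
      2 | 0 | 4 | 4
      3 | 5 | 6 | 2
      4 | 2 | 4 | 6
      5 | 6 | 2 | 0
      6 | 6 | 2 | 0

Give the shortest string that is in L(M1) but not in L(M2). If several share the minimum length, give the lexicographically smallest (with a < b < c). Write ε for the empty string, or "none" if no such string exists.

bc

The string bc is accepted by M1 but not by M2.
No shorter string lies in the difference, and bc is the lexicographically first length-2 string in L(M1) \ L(M2).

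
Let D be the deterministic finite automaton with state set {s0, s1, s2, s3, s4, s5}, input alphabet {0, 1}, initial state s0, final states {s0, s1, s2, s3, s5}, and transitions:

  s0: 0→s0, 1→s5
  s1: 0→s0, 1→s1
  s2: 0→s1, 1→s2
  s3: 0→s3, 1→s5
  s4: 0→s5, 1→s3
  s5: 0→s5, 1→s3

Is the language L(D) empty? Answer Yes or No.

The empty string ε is accepted: the run s0 ends in the accepting state s0.
Since at least one string is accepted, L(D) is not empty.

No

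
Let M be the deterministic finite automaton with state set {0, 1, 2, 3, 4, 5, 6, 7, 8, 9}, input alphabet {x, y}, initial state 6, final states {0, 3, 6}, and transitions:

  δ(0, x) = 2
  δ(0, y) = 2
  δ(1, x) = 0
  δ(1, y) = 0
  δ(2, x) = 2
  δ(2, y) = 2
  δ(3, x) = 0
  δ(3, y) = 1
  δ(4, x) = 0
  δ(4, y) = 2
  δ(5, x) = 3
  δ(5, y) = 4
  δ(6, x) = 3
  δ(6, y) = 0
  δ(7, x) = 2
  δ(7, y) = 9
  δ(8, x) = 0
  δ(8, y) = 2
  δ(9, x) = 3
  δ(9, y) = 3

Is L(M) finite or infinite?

finite

The useful states (reachable from 6 and able to reach an accepting state) are {0, 1, 3, 6}.
Restricted to these states the transition graph has no cycle, so every accepting path has bounded length and L is finite.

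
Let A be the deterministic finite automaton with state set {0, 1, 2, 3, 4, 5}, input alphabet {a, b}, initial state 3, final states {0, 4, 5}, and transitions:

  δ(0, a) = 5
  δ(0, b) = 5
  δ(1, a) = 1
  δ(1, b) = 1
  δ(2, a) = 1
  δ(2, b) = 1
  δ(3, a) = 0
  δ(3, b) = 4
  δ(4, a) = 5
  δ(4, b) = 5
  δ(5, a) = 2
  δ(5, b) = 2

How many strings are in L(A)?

The useful subgraph on states {0, 3, 4, 5} is acyclic, so L(A) is finite; the longest accepting path visits 3 useful states, giving maximum string length 2.
Counting accepting paths from 3 by length: 2 of length 1, 4 of length 2. Total 6.

6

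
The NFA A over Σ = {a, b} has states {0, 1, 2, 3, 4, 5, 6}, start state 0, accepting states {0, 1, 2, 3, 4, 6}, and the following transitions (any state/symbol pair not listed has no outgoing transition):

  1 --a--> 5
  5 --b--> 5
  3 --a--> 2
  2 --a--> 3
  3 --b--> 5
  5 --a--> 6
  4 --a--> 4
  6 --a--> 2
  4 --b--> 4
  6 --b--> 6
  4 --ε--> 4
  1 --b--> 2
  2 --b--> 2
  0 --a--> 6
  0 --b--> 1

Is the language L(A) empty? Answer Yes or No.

No

The empty string ε is accepted: the run 0 ends in the accepting state 0.
Since at least one string is accepted, L(A) is not empty.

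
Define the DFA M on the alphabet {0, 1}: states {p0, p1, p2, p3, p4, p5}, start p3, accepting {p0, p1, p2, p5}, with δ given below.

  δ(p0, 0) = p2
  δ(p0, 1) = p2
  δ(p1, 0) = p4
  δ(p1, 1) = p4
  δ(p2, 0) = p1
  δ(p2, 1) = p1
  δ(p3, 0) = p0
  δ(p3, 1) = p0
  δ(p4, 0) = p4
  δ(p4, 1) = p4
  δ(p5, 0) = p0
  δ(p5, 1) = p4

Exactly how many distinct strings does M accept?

The useful subgraph on states {p0, p1, p2, p3} is acyclic, so L(M) is finite; the longest accepting path visits 4 useful states, giving maximum string length 3.
Counting accepting paths from p3 by length: 2 of length 1, 4 of length 2, 8 of length 3. Total 14.

14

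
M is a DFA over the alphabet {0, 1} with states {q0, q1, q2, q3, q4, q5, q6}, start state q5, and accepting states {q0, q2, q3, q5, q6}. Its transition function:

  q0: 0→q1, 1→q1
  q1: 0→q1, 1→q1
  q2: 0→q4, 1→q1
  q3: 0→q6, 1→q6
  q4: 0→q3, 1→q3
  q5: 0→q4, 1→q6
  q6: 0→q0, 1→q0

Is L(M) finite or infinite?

finite

The useful states (reachable from q5 and able to reach an accepting state) are {q0, q3, q4, q5, q6}.
Restricted to these states the transition graph has no cycle, so every accepting path has bounded length and L is finite.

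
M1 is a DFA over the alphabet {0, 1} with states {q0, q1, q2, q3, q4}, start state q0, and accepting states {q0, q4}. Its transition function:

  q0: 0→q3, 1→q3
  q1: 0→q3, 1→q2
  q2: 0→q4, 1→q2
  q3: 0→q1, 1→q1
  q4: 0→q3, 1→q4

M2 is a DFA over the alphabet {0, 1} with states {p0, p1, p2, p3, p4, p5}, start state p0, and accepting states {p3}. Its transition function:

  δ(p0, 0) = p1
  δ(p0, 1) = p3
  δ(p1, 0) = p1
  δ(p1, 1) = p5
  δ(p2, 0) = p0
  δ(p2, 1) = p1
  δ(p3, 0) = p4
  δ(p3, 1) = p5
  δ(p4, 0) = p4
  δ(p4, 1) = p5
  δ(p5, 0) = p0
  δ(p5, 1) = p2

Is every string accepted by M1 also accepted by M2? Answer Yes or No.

The empty string ε is in L(M1) but not in L(M2).
So L(M1) ⊄ L(M2).

No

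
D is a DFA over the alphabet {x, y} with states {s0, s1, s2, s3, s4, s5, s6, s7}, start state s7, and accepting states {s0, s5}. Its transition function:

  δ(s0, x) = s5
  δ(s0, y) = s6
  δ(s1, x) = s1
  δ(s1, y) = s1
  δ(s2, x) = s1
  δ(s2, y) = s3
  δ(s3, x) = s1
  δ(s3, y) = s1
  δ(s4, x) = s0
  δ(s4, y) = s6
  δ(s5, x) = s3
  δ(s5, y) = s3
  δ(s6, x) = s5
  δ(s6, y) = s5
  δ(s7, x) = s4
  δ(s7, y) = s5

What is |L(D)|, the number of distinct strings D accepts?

The useful subgraph on states {s0, s4, s5, s6, s7} is acyclic, so L(D) is finite; the longest accepting path visits 5 useful states, giving maximum string length 4.
Counting accepting paths from s7 by length: 1 of length 1, 1 of length 2, 3 of length 3, 2 of length 4. Total 7.

7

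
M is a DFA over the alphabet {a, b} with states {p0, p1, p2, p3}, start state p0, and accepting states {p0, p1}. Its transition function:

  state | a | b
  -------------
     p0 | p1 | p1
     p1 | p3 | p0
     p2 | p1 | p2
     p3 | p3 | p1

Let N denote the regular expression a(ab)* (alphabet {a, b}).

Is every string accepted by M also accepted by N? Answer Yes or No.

The empty string ε is in L(M) but not in L(N).
So L(M) ⊄ L(N).

No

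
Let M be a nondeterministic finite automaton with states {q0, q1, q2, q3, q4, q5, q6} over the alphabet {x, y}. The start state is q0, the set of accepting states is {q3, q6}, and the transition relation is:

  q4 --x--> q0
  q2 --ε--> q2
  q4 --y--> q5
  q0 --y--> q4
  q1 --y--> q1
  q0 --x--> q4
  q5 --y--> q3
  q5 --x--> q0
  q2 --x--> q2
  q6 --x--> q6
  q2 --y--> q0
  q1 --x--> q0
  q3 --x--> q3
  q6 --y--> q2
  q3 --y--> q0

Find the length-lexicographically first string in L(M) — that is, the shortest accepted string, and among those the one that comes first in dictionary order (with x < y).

A breadth-first search from q0 reaches an accepting state first via the path q0 → q4 → q5 → q3 on input xyy.
No string of length < 3 is accepted (BFS exhausts all shorter strings without reaching an accepting state), and xyy is the lexicographically least accepting string of length 3.

xyy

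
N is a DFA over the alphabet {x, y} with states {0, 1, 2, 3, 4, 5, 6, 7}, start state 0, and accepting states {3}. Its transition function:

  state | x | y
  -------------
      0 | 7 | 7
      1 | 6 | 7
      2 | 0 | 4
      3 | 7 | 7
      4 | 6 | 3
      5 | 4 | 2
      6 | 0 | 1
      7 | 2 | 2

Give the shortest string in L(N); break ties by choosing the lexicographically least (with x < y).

xxyy

A breadth-first search from 0 reaches an accepting state first via the path 0 → 7 → 2 → 4 → 3 on input xxyy.
No string of length < 4 is accepted (BFS exhausts all shorter strings without reaching an accepting state), and xxyy is the lexicographically least accepting string of length 4.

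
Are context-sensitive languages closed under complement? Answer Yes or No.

The context-sensitive languages are exactly NSPACE(n), and by the Immerman–Szelepcsényi theorem nondeterministic space classes (from log n up) are closed under complement.
So the context-sensitive languages are closed under complement.

Yes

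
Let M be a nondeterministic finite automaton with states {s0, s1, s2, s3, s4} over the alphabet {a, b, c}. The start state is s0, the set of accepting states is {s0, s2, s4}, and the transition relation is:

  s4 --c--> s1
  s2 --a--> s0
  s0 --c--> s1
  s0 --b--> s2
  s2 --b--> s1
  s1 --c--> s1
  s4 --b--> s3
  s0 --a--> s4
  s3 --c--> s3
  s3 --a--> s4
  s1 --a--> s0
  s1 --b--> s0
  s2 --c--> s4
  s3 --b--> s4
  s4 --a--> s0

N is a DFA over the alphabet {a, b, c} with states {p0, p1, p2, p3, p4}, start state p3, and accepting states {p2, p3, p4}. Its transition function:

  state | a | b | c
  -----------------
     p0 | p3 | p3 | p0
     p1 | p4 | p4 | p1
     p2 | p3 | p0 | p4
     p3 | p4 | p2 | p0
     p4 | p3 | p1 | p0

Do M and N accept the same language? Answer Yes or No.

Exploring the product automaton M × N from the start pair (s0, p3), following both machines on each input symbol, reaches 5 state pairs: (s0, p3), (s4, p4), (s2, p2), (s1, p0), (s3, p1).
M accepts in {s0, s2, s4} and N accepts in {p2, p3, p4}. In every reachable pair the two components are either both accepting — (s0, p3), (s4, p4), (s2, p2) — or both non-accepting, so no string is accepted by exactly one of the machines: L(M) \ L(N) and L(N) \ L(M) are both empty.
Hence every string is accepted by M iff it is accepted by N, and the two languages coincide.

Yes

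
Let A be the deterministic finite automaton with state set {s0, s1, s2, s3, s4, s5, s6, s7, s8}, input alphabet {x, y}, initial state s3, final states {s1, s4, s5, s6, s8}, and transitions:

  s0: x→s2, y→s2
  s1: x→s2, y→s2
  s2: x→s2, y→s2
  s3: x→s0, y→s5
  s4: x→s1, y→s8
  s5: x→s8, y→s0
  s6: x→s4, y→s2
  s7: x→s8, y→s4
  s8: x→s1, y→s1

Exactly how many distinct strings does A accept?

4

The useful subgraph on states {s1, s3, s5, s8} is acyclic, so L(A) is finite; the longest accepting path visits 4 useful states, giving maximum string length 3.
Counting accepting paths from s3 by length: 1 of length 1, 1 of length 2, 2 of length 3. Total 4.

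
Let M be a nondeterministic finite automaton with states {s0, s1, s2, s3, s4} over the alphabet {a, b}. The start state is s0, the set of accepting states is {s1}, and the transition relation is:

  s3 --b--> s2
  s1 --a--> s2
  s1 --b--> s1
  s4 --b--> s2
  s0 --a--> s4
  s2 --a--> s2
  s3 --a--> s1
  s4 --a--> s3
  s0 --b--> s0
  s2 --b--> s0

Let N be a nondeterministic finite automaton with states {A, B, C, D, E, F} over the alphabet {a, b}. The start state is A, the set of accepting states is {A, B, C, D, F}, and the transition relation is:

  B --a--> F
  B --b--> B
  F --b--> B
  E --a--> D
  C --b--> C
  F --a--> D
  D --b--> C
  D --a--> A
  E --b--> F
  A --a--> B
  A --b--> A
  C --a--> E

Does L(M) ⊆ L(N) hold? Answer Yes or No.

Yes

Exploring the product automaton M × N from the start pair (s0, A), following both machines on each input symbol, reaches 21 state pairs: (s0, A), (s4, B), (s3, F), (s2, B), (s1, D), (s2, F), (s0, B), (s2, A), (s1, C), (s2, D), (s4, F), (s2, E), (s0, C), (s3, D), (s0, F), (s4, E), (s1, A), (s2, C), (s4, D), (s3, A), (s1, B).
M accepts in {s1} and N accepts in {A, B, C, D, F}. The reachable pairs whose M-component is accepting are (s1, D), (s1, C), (s1, A), (s1, B); in each of them the N-component is accepting too, so the product for L(M) \ L(N) (M-component accepting, N-component rejecting) has no reachable accepting pair and the difference is empty.
Hence every string in L(M) is also in L(N).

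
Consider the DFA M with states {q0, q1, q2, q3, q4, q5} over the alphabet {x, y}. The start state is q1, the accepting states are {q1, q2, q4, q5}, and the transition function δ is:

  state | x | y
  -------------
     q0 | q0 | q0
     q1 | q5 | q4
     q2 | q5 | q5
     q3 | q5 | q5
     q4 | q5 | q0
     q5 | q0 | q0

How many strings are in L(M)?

The useful subgraph on states {q1, q4, q5} is acyclic, so L(M) is finite; the longest accepting path visits 3 useful states, giving maximum string length 2.
Counting accepting paths from q1 by length: 1 of length 0, 2 of length 1, 1 of length 2. Total 4.

4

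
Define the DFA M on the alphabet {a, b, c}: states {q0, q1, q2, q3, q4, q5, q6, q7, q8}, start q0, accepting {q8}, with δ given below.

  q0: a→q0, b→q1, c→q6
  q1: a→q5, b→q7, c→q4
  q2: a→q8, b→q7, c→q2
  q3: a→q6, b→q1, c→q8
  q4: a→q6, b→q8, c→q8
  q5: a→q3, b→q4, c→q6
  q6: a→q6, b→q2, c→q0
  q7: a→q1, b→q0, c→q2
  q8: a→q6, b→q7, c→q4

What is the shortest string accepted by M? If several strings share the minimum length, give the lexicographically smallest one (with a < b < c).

A breadth-first search from q0 reaches an accepting state first via the path q0 → q1 → q4 → q8 on input bcb.
No string of length < 3 is accepted (BFS exhausts all shorter strings without reaching an accepting state), and bcb is the lexicographically least accepting string of length 3.

bcb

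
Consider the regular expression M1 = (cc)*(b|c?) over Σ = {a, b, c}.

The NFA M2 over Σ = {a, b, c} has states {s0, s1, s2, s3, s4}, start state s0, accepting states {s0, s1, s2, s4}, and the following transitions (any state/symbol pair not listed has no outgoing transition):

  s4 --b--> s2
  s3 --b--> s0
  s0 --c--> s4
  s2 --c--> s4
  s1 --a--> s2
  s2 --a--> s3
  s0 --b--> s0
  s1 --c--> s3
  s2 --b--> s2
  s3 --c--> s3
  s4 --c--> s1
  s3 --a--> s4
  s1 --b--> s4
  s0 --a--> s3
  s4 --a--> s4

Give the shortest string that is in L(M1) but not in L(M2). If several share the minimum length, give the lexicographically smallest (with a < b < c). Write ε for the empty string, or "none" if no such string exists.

The string ccc is accepted by M1 but not by M2.
No shorter string lies in the difference, and ccc is the lexicographically first length-3 string in L(M1) \ L(M2).

ccc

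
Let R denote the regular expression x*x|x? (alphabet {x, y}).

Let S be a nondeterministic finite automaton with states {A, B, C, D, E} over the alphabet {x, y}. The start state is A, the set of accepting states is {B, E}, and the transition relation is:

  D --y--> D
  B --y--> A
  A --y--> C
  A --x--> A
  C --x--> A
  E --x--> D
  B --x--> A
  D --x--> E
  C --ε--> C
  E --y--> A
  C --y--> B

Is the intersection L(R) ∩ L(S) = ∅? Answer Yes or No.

Converting the expression R to a DFA (subset construction, then merging equivalent states) gives the minimal DFA with states {r0, r1}, start state r0, accepting states {r0} and transitions r0: x→r0, y→r1; r1: x→r1, y→r1.
Exploring the product automaton R × S from the start pair (r0, A), following both machines on each input symbol, reaches 4 state pairs: (r0, A), (r1, C), (r1, A), (r1, B).
R accepts in {r0} and S accepts in {B, E}; no reachable pair has both components accepting, so no string drives both machines to acceptance simultaneously and L(R) ∩ L(S) = ∅.
So no string is accepted by both, and the intersection is empty.

Yes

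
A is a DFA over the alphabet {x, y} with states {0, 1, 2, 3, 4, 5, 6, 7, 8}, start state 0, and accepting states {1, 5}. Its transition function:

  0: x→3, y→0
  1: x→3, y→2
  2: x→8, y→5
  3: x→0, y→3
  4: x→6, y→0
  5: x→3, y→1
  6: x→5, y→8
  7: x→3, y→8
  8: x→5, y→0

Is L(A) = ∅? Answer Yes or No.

The states reachable from the start state are {0, 3}.
None of the accepting states {1, 5} is reachable, so no string is accepted and L(A) = ∅.

Yes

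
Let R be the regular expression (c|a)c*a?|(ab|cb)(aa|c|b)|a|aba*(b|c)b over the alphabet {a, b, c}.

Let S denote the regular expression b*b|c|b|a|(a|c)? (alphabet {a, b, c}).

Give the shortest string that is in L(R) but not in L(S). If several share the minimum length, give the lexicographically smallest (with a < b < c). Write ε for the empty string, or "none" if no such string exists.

The string aa is accepted by R but not by S.
No shorter string lies in the difference, and aa is the lexicographically first length-2 string in L(R) \ L(S).

aa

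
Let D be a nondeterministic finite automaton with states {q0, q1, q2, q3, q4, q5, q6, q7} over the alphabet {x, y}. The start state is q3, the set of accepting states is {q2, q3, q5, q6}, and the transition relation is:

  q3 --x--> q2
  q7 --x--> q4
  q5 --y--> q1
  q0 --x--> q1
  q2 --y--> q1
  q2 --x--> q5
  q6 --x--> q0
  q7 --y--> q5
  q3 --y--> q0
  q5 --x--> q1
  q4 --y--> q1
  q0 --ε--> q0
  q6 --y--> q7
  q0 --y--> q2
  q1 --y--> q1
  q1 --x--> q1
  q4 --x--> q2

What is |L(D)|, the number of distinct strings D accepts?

The useful subgraph on states {q0, q2, q3, q5} is acyclic, so L(D) is finite; the longest accepting path visits 4 useful states, giving maximum string length 3.
Counting accepting paths from q3 by length: 1 of length 0, 1 of length 1, 2 of length 2, 1 of length 3. Total 5.

5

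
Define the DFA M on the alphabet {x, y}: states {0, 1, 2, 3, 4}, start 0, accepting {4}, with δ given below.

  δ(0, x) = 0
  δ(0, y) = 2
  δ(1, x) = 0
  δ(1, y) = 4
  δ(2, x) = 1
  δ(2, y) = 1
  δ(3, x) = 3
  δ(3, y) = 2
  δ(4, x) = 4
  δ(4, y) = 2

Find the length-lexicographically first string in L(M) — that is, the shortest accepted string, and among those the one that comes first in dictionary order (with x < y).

yxy

A breadth-first search from 0 reaches an accepting state first via the path 0 → 2 → 1 → 4 on input yxy.
No string of length < 3 is accepted (BFS exhausts all shorter strings without reaching an accepting state), and yxy is the lexicographically least accepting string of length 3.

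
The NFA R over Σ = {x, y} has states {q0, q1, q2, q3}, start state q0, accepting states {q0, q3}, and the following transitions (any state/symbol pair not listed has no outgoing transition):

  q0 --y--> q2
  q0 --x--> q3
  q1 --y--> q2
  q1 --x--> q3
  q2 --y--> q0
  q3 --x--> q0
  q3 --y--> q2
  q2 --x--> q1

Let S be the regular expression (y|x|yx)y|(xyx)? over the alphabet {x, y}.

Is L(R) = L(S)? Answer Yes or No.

The string x is accepted by R but rejected by S.
So L(R) ≠ L(S).

No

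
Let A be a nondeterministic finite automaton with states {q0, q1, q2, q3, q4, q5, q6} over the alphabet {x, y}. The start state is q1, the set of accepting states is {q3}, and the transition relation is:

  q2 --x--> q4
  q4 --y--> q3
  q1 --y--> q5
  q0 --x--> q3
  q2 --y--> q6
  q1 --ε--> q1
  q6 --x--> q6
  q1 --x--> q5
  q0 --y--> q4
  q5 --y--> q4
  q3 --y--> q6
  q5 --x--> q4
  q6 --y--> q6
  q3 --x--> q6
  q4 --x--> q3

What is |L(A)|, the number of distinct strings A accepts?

The useful subgraph on states {q1, q3, q4, q5} is acyclic, so L(A) is finite; the longest accepting path visits 4 useful states, giving maximum string length 3.
Counting accepting paths from q1 by length: 8 of length 3. Total 8.

8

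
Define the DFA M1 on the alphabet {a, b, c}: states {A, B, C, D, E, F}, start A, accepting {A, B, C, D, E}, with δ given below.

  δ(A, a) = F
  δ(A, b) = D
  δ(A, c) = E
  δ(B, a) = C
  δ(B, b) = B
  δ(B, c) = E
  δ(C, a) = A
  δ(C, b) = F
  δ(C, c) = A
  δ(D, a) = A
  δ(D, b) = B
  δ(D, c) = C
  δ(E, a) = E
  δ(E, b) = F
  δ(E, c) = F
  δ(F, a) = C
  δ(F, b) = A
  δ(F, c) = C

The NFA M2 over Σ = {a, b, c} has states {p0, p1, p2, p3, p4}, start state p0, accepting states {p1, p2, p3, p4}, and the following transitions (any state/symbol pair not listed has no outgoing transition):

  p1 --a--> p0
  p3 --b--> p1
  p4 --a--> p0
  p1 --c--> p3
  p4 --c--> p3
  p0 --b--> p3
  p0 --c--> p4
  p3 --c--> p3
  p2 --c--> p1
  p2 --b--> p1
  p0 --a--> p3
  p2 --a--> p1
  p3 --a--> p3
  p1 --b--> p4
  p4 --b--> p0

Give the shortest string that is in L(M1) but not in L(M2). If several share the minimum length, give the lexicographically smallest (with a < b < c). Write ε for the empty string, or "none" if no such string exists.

The empty string ε is accepted by M1 but not by M2.
Since ε is the unique shortest string, it is the required witness.

ε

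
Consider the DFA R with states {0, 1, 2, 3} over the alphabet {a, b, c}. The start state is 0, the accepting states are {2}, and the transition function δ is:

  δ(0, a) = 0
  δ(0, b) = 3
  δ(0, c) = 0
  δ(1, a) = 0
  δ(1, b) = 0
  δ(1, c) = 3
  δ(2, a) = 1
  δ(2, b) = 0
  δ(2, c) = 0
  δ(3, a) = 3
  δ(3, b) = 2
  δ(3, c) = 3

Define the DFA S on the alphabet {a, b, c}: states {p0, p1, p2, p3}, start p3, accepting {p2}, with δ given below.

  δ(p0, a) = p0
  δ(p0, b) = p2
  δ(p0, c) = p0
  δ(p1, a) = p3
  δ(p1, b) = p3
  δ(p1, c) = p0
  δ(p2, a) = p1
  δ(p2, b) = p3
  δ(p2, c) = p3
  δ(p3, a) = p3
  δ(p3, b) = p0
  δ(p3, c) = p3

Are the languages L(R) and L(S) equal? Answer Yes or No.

Yes

Exploring the product automaton R × S from the start pair (0, p3), following both machines on each input symbol, reaches 4 state pairs: (0, p3), (3, p0), (2, p2), (1, p1).
R accepts in {2} and S accepts in {p2}. In every reachable pair the two components are either both accepting — (2, p2) — or both non-accepting, so no string is accepted by exactly one of the machines: L(R) \ L(S) and L(S) \ L(R) are both empty.
Hence every string is accepted by R iff it is accepted by S, and the two languages coincide.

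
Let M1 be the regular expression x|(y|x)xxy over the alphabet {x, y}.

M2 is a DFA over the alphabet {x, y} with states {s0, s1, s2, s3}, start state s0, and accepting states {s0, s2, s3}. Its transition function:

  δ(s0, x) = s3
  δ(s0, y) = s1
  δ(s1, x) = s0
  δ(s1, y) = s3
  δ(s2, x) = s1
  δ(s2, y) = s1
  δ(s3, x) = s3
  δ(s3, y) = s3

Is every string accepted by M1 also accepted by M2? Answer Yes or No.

Yes

Converting the expression M1 to a DFA (subset construction, then merging equivalent states) gives the minimal DFA with states {r0, r1, r2, r3, r4, r5, r6}, start state r0, accepting states {r1, r6} and transitions r0: x→r1, y→r2; r1: x→r3, y→r4; r2: x→r3, y→r4; r3: x→r5, y→r4; r4: x→r4, y→r4; r5: x→r4, y→r6; r6: x→r4, y→r4.
Exploring the product automaton M1 × M2 from the start pair (r0, s0), following both machines on each input symbol, reaches 10 state pairs: (r0, s0), (r1, s3), (r2, s1), (r3, s3), (r4, s3), (r3, s0), (r5, s3), (r4, s1), (r6, s3), (r4, s0).
M1 accepts in {r1, r6} and M2 accepts in {s0, s2, s3}. The reachable pairs whose M1-component is accepting are (r1, s3), (r6, s3); in each of them the M2-component is accepting too, so the product for L(M1) \ L(M2) (M1-component accepting, M2-component rejecting) has no reachable accepting pair and the difference is empty.
Hence every string in L(M1) is also in L(M2).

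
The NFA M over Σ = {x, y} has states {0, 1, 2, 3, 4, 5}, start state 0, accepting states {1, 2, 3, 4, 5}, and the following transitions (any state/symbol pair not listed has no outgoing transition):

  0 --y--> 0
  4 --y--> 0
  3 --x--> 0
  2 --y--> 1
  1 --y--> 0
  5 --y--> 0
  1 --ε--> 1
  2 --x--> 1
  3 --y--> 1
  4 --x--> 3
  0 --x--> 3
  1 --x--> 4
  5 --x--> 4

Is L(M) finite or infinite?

State 0 is reachable from the start and can reach an accepting state, and it lies on the cycle 0 → 0.
Traversing that cycle any number of times yields accepted strings of unbounded length, so the language is infinite.

infinite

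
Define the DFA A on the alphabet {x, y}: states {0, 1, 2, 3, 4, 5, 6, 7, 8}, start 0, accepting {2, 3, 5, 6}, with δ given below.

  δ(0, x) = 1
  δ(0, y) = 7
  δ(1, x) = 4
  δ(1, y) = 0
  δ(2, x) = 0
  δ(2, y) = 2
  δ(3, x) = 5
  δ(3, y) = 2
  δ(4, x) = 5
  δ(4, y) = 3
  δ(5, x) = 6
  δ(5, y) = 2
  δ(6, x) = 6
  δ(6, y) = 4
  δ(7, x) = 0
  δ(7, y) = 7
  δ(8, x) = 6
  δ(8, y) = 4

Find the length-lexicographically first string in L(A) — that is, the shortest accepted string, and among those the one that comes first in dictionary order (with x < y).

A breadth-first search from 0 reaches an accepting state first via the path 0 → 1 → 4 → 5 on input xxx.
No string of length < 3 is accepted (BFS exhausts all shorter strings without reaching an accepting state), and xxx is the lexicographically least accepting string of length 3.

xxx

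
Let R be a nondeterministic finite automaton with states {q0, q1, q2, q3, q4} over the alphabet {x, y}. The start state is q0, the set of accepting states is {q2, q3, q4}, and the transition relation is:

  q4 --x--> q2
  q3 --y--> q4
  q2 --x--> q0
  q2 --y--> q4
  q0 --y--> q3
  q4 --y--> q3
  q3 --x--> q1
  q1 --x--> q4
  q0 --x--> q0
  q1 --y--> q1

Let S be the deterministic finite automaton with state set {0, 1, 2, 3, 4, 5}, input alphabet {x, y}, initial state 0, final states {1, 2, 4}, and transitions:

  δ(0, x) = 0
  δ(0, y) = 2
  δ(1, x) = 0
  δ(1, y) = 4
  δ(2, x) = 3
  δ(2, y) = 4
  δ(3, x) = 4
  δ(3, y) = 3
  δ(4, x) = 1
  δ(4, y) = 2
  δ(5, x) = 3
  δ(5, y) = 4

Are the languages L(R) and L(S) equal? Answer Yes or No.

Exploring the product automaton R × S from the start pair (q0, 0), following both machines on each input symbol, reaches 5 state pairs: (q0, 0), (q3, 2), (q1, 3), (q4, 4), (q2, 1).
R accepts in {q2, q3, q4} and S accepts in {1, 2, 4}. In every reachable pair the two components are either both accepting — (q3, 2), (q4, 4), (q2, 1) — or both non-accepting, so no string is accepted by exactly one of the machines: L(R) \ L(S) and L(S) \ L(R) are both empty.
Hence every string is accepted by R iff it is accepted by S, and the two languages coincide.

Yes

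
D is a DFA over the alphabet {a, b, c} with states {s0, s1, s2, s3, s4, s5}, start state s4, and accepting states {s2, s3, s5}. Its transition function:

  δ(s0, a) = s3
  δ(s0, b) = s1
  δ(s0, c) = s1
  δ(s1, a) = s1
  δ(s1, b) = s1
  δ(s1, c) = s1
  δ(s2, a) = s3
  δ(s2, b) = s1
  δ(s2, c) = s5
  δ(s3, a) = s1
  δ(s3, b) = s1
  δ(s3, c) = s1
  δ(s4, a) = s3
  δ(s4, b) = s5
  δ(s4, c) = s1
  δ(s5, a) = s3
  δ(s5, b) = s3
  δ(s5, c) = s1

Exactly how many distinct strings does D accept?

The useful subgraph on states {s3, s4, s5} is acyclic, so L(D) is finite; the longest accepting path visits 3 useful states, giving maximum string length 2.
Counting accepting paths from s4 by length: 2 of length 1, 2 of length 2. Total 4.

4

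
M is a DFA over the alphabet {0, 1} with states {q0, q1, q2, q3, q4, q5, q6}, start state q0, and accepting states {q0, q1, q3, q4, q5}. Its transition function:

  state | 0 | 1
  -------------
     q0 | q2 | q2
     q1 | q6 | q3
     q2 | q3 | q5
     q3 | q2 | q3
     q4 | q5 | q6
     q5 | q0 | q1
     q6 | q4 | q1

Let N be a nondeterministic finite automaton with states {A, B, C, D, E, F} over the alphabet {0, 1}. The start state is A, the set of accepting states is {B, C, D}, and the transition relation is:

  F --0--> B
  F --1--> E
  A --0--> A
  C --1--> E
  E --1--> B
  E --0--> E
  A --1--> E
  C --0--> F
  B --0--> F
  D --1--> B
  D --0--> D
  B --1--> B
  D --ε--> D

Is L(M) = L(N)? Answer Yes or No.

No

The empty string ε is accepted by M but rejected by N.
So L(M) ≠ L(N).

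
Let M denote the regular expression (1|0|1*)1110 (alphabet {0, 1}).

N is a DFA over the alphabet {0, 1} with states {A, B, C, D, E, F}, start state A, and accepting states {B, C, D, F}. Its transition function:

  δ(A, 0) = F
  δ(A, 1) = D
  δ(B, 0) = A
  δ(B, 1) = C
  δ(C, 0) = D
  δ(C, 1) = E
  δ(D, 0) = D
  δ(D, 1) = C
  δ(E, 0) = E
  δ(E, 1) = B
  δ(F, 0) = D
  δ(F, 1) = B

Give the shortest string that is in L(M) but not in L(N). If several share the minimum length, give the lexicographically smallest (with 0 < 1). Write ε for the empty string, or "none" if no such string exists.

The string 1110 is accepted by M but not by N.
No shorter string lies in the difference, and 1110 is the lexicographically first length-4 string in L(M) \ L(N).

1110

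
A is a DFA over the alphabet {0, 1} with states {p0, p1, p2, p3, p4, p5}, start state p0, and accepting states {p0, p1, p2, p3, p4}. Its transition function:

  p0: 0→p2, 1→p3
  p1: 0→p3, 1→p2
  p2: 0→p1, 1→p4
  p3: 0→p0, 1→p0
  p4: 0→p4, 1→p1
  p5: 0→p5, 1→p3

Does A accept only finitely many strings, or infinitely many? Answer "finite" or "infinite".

State p2 is reachable from the start and can reach an accepting state, and it lies on the cycle p2 → p1 → p2.
Traversing that cycle any number of times yields accepted strings of unbounded length, so the language is infinite.

infinite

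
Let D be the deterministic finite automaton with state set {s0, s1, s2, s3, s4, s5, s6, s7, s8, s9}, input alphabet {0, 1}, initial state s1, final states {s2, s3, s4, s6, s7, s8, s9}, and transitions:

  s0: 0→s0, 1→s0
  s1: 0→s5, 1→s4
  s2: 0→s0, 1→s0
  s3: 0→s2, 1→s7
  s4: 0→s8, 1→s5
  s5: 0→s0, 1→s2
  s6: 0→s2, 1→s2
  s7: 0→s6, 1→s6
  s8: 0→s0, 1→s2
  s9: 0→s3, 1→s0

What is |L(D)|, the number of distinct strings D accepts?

5

The useful subgraph on states {s1, s2, s4, s5, s8} is acyclic, so L(D) is finite; the longest accepting path visits 4 useful states, giving maximum string length 3.
Counting accepting paths from s1 by length: 1 of length 1, 2 of length 2, 2 of length 3. Total 5.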